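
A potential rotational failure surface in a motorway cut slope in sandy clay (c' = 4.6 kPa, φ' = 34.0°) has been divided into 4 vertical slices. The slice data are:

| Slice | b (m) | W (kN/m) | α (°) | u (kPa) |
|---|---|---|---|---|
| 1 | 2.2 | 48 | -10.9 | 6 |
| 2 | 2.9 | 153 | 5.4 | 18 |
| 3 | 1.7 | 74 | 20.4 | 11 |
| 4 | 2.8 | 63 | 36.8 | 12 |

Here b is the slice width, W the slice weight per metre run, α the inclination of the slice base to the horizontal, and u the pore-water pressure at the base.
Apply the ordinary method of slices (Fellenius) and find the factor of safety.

Ordinary method of slices: FS = Σ[c'·Δl_i + (W_i cosα_i − u_i·Δl_i)·tanφ'] / Σ W_i sinα_i, with Δl_i = b_i / cosα_i.
Slice 1: Δl = 2.2/cos(-10.9°) = 2.240 m; N'_1 = 48·cos(-10.9°) − 6·2.240 = 33.7; c'Δl = 10.31; W sinα = -9.1
Slice 2: Δl = 2.9/cos5.4° = 2.913 m; N'_2 = 153·cos5.4° − 18·2.913 = 99.9; c'Δl = 13.40; W sinα = 14.4
Slice 3: Δl = 1.7/cos20.4° = 1.814 m; N'_3 = 74·cos20.4° − 11·1.814 = 49.4; c'Δl = 8.34; W sinα = 25.8
Slice 4: Δl = 2.8/cos36.8° = 3.497 m; N'_4 = 63·cos36.8° − 12·3.497 = 8.5; c'Δl = 16.09; W sinα = 37.7
Σc'Δl = 48.1 kN/m; ΣN' = 191.5 kN/m; ΣW sinα = 68.9 kN/m
Resisting = 48.1 + 191.5·tan34.0° = 48.1 + 129.1 = 177.3 kN/m
FS = 177.3 / 68.9 = 2.575

FS = 2.57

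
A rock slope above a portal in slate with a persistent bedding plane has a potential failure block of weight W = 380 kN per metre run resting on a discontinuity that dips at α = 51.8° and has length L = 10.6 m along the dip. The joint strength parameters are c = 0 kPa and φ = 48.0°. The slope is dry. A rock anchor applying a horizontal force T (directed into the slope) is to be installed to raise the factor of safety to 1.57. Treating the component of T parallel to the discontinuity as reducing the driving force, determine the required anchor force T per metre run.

T = 113 kN/m

Resolving forces along and normal to the sliding plane, with the horizontal anchor force T adding T·sinα to the effective normal force and T·cosα acting up the plane against the driving force:
FS = [cL + (W cosα + T sinα) tanφ] / [W sinα − T cosα]
Without the anchor: N' = 235.0 kN/m, driving T_d = 298.6 kN/m, resisting R = 0·10.6 + 235.0·tan48.0° = 261.0 kN/m, FS = 0.87.
Setting FS = 1.57 and solving for T:
1.57·(298.6 − T cos51.8°) = 261.0 + T sin51.8°·tan48.0°
T·(sin51.8°·tan48.0° + 1.57·cos51.8°) = 1.57·298.6 − 261.0
T·(0.7859·1.1106 + 1.57·0.6184) = 468.8 − 261.0 = 207.9
T·1.8437 = 207.9
T = 112.7 kN/m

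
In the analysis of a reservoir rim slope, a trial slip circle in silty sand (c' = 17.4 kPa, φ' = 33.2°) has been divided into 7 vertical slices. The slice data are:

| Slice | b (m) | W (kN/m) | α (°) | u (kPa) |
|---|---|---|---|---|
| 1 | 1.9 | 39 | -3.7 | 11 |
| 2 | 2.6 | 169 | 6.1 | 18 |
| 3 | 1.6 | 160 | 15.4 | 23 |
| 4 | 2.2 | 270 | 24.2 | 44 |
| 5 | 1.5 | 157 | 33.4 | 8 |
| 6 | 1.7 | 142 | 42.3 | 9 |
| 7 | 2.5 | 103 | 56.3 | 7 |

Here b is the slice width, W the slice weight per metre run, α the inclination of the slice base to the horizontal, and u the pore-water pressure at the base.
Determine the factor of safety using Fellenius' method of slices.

Ordinary method of slices: FS = Σ[c'·Δl_i + (W_i cosα_i − u_i·Δl_i)·tanφ'] / Σ W_i sinα_i, with Δl_i = b_i / cosα_i.
Slice 1: Δl = 1.9/cos(-3.7°) = 1.904 m; N'_1 = 39·cos(-3.7°) − 11·1.904 = 18.0; c'Δl = 33.13; W sinα = -2.5
Slice 2: Δl = 2.6/cos6.1° = 2.615 m; N'_2 = 169·cos6.1° − 18·2.615 = 121.0; c'Δl = 45.50; W sinα = 18.0
Slice 3: Δl = 1.6/cos15.4° = 1.660 m; N'_3 = 160·cos15.4° − 23·1.660 = 116.1; c'Δl = 28.88; W sinα = 42.5
Slice 4: Δl = 2.2/cos24.2° = 2.412 m; N'_4 = 270·cos24.2° − 44·2.412 = 140.1; c'Δl = 41.97; W sinα = 110.7
Slice 5: Δl = 1.5/cos33.4° = 1.797 m; N'_5 = 157·cos33.4° − 8·1.797 = 116.7; c'Δl = 31.26; W sinα = 86.4
Slice 6: Δl = 1.7/cos42.3° = 2.298 m; N'_6 = 142·cos42.3° − 9·2.298 = 84.3; c'Δl = 39.99; W sinα = 95.6
Slice 7: Δl = 2.5/cos56.3° = 4.506 m; N'_7 = 103·cos56.3° − 7·4.506 = 25.6; c'Δl = 78.40; W sinα = 85.7
Σc'Δl = 299.1 kN/m; ΣN' = 621.8 kN/m; ΣW sinα = 436.3 kN/m
Resisting = 299.1 + 621.8·tan33.2° = 299.1 + 406.9 = 706.0 kN/m
FS = 706.0 / 436.3 = 1.618

FS = 1.62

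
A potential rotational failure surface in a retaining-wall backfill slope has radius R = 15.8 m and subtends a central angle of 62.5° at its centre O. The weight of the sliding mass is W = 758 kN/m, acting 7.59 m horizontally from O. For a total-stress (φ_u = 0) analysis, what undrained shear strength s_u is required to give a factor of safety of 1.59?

FS = s_u·L_a·R / (W·d), so s_u = FS·W·d / (L_a·R).
Arc length L_a = R·θ = 15.8·(62.5°·π/180) = 15.8·1.0908 = 17.24 m
s_u = 1.59·758·7.59 / (17.24·15.8) = 9147.6 / 272.31 = 33.59 kPa

s_u = 33.6 kPa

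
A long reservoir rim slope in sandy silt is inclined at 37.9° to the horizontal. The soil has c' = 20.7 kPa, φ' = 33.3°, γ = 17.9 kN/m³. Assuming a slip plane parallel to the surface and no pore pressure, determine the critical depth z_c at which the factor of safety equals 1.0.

Setting FS = 1.00 in FS = [c' + γz cos²β tanφ'] / [γz sinβ cosβ] and solving for z:
z = c' / [γ cosβ (FS·sinβ − cosβ·tanφ')]
  = 20.7 / [17.9·cos37.9°·(1.00·sin37.9° − cos37.9°·tan33.3°)]
  = 20.7 / [17.9·0.7891·(1.00·0.6143 − 0.7891·0.6569)]
  = 20.7 / 1.3553 = 15.273 m

z_c = 15.27 m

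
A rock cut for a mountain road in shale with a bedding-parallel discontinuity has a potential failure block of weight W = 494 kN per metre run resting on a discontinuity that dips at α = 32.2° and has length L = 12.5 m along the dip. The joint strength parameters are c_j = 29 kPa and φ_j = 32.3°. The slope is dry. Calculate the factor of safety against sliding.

Resolving the block weight along and normal to the plane and applying the Mohr–Coulomb strength on the joint:
N' = W cosα = 494·cos32.2° = 418.0 kN/m
Driving force T = W sinα = 494·sin32.2° = 263.2 kN/m
Resisting force R = c_j·L + N'·tanφ_j = 29·12.5 + 418.0·tan32.3° = 362.5 + 264.3 = 626.8 kN/m
FS = R / T = 626.8 / 263.2 = 2.381

FS = 2.38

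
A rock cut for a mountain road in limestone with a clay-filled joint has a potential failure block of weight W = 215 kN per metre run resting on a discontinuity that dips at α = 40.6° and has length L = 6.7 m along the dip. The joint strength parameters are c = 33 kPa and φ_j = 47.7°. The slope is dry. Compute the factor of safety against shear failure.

Resolving the block weight along and normal to the plane and applying the Mohr–Coulomb strength on the joint:
N' = W cosα = 215·cos40.6° = 163.2 kN/m
Driving force T = W sinα = 215·sin40.6° = 139.9 kN/m
Resisting force R = c·L + N'·tanφ_j = 33·6.7 + 163.2·tan47.7° = 221.1 + 179.4 = 400.5 kN/m
FS = R / T = 400.5 / 139.9 = 2.862

FS = 2.86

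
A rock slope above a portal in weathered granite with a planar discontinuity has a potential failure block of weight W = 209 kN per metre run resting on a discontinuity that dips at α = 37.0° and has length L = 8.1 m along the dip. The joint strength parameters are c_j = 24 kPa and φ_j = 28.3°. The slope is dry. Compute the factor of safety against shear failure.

Resolving the block weight along and normal to the plane and applying the Mohr–Coulomb strength on the joint:
N' = W cosα = 209·cos37.0° = 166.9 kN/m
Driving force T = W sinα = 209·sin37.0° = 125.8 kN/m
Resisting force R = c_j·L + N'·tanφ_j = 24·8.1 + 166.9·tan28.3° = 194.4 + 89.9 = 284.3 kN/m
FS = R / T = 284.3 / 125.8 = 2.260

FS = 2.26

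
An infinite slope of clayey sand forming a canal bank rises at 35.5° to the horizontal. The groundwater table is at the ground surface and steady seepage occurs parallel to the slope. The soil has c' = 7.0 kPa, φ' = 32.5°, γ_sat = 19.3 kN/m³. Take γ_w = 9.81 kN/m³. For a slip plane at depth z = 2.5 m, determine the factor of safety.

With seepage parallel to the slope and the water table at the surface, the effective normal stress on the slip plane uses the buoyant unit weight γ' = γ_sat − γ_w while the driving shear stress uses γ_sat:
FS = [c' + γ' z cos²β tanφ'] / [γ_sat z sinβ cosβ]
γ' = 19.3 − 9.81 = 9.49 kN/m³
Numerator = 7.0 + 9.49·2.5·cos²35.5°·tan32.5° = 7.0 + 9.49·2.5·0.6628·0.6371 = 17.018 kPa
Denominator = 19.3·2.5·sin35.5°·cos35.5° = 19.3·2.5·0.5807·0.8141 = 22.811 kPa
FS = 17.018 / 22.811 = 0.746

FS = 0.75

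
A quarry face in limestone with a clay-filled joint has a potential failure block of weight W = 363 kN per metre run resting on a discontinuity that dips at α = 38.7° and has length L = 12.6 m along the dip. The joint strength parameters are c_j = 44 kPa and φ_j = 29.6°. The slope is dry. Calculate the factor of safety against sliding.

Resolving the block weight along and normal to the plane and applying the Mohr–Coulomb strength on the joint:
N' = W cosα = 363·cos38.7° = 283.3 kN/m
Driving force T = W sinα = 363·sin38.7° = 227.0 kN/m
Resisting force R = c_j·L + N'·tanφ_j = 44·12.6 + 283.3·tan29.6° = 554.4 + 160.9 = 715.3 kN/m
FS = R / T = 715.3 / 227.0 = 3.152

FS = 3.15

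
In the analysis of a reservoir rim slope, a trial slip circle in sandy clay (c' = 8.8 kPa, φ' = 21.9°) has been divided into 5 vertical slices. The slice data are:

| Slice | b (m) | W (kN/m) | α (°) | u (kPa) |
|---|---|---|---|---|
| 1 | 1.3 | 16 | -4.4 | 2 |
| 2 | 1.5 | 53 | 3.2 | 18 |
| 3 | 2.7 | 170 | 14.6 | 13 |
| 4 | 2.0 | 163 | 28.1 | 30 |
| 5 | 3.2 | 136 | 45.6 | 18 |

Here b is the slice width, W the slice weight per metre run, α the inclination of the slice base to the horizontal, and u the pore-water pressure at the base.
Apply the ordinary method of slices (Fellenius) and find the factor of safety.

Ordinary method of slices: FS = Σ[c'·Δl_i + (W_i cosα_i − u_i·Δl_i)·tanφ'] / Σ W_i sinα_i, with Δl_i = b_i / cosα_i.
Slice 1: Δl = 1.3/cos(-4.4°) = 1.304 m; N'_1 = 16·cos(-4.4°) − 2·1.304 = 13.3; c'Δl = 11.47; W sinα = -1.2
Slice 2: Δl = 1.5/cos3.2° = 1.502 m; N'_2 = 53·cos3.2° − 18·1.502 = 25.9; c'Δl = 13.22; W sinα = 3.0
Slice 3: Δl = 2.7/cos14.6° = 2.790 m; N'_3 = 170·cos14.6° − 13·2.790 = 128.2; c'Δl = 24.55; W sinα = 42.9
Slice 4: Δl = 2.0/cos28.1° = 2.267 m; N'_4 = 163·cos28.1° − 30·2.267 = 75.8; c'Δl = 19.95; W sinα = 76.8
Slice 5: Δl = 3.2/cos45.6° = 4.574 m; N'_5 = 136·cos45.6° − 18·4.574 = 12.8; c'Δl = 40.25; W sinα = 97.2
Σc'Δl = 109.4 kN/m; ΣN' = 256.1 kN/m; ΣW sinα = 218.5 kN/m
Resisting = 109.4 + 256.1·tan21.9° = 109.4 + 102.9 = 212.4 kN/m
FS = 212.4 / 218.5 = 0.972

FS = 0.97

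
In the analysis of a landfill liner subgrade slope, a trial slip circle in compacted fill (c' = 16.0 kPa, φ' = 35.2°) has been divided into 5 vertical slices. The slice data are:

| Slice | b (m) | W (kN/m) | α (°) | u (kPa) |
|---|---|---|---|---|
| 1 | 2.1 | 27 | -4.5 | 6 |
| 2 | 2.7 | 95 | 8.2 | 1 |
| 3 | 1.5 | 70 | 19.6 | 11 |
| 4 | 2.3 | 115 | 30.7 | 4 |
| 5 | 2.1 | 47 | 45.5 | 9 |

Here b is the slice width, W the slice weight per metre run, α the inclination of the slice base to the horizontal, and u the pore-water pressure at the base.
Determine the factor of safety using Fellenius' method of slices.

Ordinary method of slices: FS = Σ[c'·Δl_i + (W_i cosα_i − u_i·Δl_i)·tanφ'] / Σ W_i sinα_i, with Δl_i = b_i / cosα_i.
Slice 1: Δl = 2.1/cos(-4.5°) = 2.106 m; N'_1 = 27·cos(-4.5°) − 6·2.106 = 14.3; c'Δl = 33.70; W sinα = -2.1
Slice 2: Δl = 2.7/cos8.2° = 2.728 m; N'_2 = 95·cos8.2° − 1·2.728 = 91.3; c'Δl = 43.65; W sinα = 13.5
Slice 3: Δl = 1.5/cos19.6° = 1.592 m; N'_3 = 70·cos19.6° − 11·1.592 = 48.4; c'Δl = 25.48; W sinα = 23.5
Slice 4: Δl = 2.3/cos30.7° = 2.675 m; N'_4 = 115·cos30.7° − 4·2.675 = 88.2; c'Δl = 42.80; W sinα = 58.7
Slice 5: Δl = 2.1/cos45.5° = 2.996 m; N'_5 = 47·cos45.5° − 9·2.996 = 6.0; c'Δl = 47.94; W sinα = 33.5
Σc'Δl = 193.6 kN/m; ΣN' = 248.2 kN/m; ΣW sinα = 127.1 kN/m
Resisting = 193.6 + 248.2·tan35.2° = 193.6 + 175.1 = 368.6 kN/m
FS = 368.6 / 127.1 = 2.899

FS = 2.90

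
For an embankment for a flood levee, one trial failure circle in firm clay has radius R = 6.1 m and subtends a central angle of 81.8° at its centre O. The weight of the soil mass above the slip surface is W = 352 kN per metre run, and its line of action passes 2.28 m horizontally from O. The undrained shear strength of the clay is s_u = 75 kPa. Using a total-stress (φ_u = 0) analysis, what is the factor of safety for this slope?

FS = 4.96

Taking moments about the centre O, the resisting moment is provided by the undrained shear strength acting along the arc:
Arc length L_a = R·θ = 6.1·(81.8°·π/180) = 6.1·1.4277 = 8.71 m
M_R = s_u·L_a·R = 75·8.71·6.1 = 3984.3 kN·m/m
M_D = W·d = 352·2.28 = 802.6 kN·m/m
FS = M_R / M_D = 3984.3 / 802.6 = 4.964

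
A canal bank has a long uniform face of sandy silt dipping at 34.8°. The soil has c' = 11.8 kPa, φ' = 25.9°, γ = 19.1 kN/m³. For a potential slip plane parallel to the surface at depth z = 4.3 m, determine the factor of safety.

For an infinite slope with a slip plane parallel to the surface (no pore pressure): FS = [c' + γz cos²β tanφ'] / [γz sinβ cosβ].
γz = 19.1·4.3 = 82.13 kN/m²
Numerator = 11.8 + 82.13·cos²34.8°·tan25.9° = 11.8 + 82.13·0.6743·0.4856 = 38.691 kPa
Denominator = 82.13·sin34.8°·cos34.8° = 82.13·0.5707·0.8211 = 38.489 kPa
FS = 38.691 / 38.489 = 1.005

FS = 1.01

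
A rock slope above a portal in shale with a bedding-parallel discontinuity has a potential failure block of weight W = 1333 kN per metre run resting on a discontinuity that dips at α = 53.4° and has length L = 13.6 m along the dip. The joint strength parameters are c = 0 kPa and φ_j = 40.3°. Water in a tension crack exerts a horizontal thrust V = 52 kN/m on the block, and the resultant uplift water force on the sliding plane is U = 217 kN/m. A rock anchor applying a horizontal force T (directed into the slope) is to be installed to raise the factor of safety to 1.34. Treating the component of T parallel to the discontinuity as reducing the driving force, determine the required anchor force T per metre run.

Resolving forces along and normal to the sliding plane, with the horizontal anchor force T adding T·sinα to the effective normal force and T·cosα acting up the plane against the driving force:
FS = [cL + (W cosα − U − V sinα + T sinα) tanφ_j] / [W sinα + V cosα − T cosα]
Without the anchor: N' = 536.0 kN/m, driving T_d = 1101.2 kN/m, resisting R = 0·13.6 + 536.0·tan40.3° = 454.6 kN/m, FS = 0.41.
Setting FS = 1.34 and solving for T:
1.34·(1101.2 − T cos53.4°) = 454.6 + T sin53.4°·tan40.3°
T·(sin53.4°·tan40.3° + 1.34·cos53.4°) = 1.34·1101.2 − 454.6
T·(0.8028·0.8481 + 1.34·0.5962) = 1475.6 − 454.6 = 1021.0
T·1.4798 = 1021.0
T = 690.0 kN/m

T = 690 kN/m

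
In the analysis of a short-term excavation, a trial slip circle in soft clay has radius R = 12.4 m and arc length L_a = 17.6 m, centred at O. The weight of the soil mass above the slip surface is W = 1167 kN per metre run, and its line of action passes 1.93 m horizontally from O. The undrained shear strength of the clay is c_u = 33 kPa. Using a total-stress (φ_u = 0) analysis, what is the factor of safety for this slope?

FS = 3.20

Taking moments about the centre O, the resisting moment is provided by the undrained shear strength acting along the arc:
M_R = c_u·L_a·R = 33·17.60·12.4 = 7201.9 kN·m/m
M_D = W·d = 1167·1.93 = 2252.3 kN·m/m
FS = M_R / M_D = 7201.9 / 2252.3 = 3.198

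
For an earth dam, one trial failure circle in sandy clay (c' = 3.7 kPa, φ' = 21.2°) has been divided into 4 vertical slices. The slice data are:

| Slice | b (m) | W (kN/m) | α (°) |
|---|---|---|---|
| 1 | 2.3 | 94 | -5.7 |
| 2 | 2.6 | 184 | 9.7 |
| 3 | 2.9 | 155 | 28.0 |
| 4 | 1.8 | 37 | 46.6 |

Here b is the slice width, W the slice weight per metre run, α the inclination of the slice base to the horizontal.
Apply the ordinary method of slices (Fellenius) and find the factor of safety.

FS = 1.73

Ordinary method of slices: FS = Σ[c'·Δl_i + (W_i cosα_i)·tanφ'] / Σ W_i sinα_i, with Δl_i = b_i / cosα_i.
Slice 1: Δl = 2.3/cos(-5.7°) = 2.311 m; N'_1 = 94·cos(-5.7°) = 93.5; c'Δl = 8.55; W sinα = -9.3
Slice 2: Δl = 2.6/cos9.7° = 2.638 m; N'_2 = 184·cos9.7° = 181.4; c'Δl = 9.76; W sinα = 31.0
Slice 3: Δl = 2.9/cos28.0° = 3.284 m; N'_3 = 155·cos28.0° = 136.9; c'Δl = 12.15; W sinα = 72.8
Slice 4: Δl = 1.8/cos46.6° = 2.620 m; N'_4 = 37·cos46.6° = 25.4; c'Δl = 9.69; W sinα = 26.9
Σc'Δl = 40.2 kN/m; ΣN' = 437.2 kN/m; ΣW sinα = 121.3 kN/m
Resisting = 40.2 + 437.2·tan21.2° = 40.2 + 169.6 = 209.7 kN/m
FS = 209.7 / 121.3 = 1.729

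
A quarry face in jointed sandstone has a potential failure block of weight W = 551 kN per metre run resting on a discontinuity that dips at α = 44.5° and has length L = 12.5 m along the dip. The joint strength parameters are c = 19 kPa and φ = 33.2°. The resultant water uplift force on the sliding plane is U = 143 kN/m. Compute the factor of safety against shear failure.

Resolving the block weight along and normal to the plane and applying the Mohr–Coulomb strength on the joint:
N' = W cosα − U = 551·cos44.5° − 143 = 250.0 kN/m
Driving force T = W sinα = 551·sin44.5° = 386.2 kN/m
Resisting force R = c·L + N'·tanφ = 19·12.5 + 250.0·tan33.2° = 237.5 + 163.6 = 401.1 kN/m
FS = R / T = 401.1 / 386.2 = 1.039

FS = 1.04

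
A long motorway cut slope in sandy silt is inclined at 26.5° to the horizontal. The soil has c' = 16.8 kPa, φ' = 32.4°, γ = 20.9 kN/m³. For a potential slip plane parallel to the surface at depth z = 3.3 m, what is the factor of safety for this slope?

For an infinite slope with a slip plane parallel to the surface (no pore pressure): FS = [c' + γz cos²β tanφ'] / [γz sinβ cosβ].
γz = 20.9·3.3 = 68.97 kN/m²
Numerator = 16.8 + 68.97·cos²26.5°·tan32.4° = 16.8 + 68.97·0.8009·0.6346 = 51.855 kPa
Denominator = 68.97·sin26.5°·cos26.5° = 68.97·0.4462·0.8949 = 27.541 kPa
FS = 51.855 / 27.541 = 1.883

FS = 1.88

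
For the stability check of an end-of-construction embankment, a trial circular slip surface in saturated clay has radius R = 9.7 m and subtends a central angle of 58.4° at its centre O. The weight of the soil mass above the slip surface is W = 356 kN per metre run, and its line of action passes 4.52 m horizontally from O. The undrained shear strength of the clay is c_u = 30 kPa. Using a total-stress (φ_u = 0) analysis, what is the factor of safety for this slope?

Taking moments about the centre O, the resisting moment is provided by the undrained shear strength acting along the arc:
Arc length L_a = R·θ = 9.7·(58.4°·π/180) = 9.7·1.0193 = 9.89 m
M_R = c_u·L_a·R = 30·9.89·9.7 = 2877.1 kN·m/m
M_D = W·d = 356·4.52 = 1609.1 kN·m/m
FS = M_R / M_D = 2877.1 / 1609.1 = 1.788

FS = 1.79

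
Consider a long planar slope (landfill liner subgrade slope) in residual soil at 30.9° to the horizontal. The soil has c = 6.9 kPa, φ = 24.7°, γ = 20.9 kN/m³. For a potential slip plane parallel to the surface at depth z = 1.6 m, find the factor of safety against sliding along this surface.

For an infinite slope with a slip plane parallel to the surface (no pore pressure): FS = [c + γz cos²β tanφ] / [γz sinβ cosβ].
γz = 20.9·1.6 = 33.44 kN/m²
Numerator = 6.9 + 33.44·cos²30.9°·tan24.7° = 6.9 + 33.44·0.7363·0.4599 = 18.224 kPa
Denominator = 33.44·sin30.9°·cos30.9° = 33.44·0.5135·0.8581 = 14.735 kPa
FS = 18.224 / 14.735 = 1.237

FS = 1.24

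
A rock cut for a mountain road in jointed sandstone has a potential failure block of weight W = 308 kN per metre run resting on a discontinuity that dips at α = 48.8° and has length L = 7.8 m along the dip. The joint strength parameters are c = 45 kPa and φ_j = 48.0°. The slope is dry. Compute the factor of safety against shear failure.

FS = 2.49

Resolving the block weight along and normal to the plane and applying the Mohr–Coulomb strength on the joint:
N' = W cosα = 308·cos48.8° = 202.9 kN/m
Driving force T = W sinα = 308·sin48.8° = 231.7 kN/m
Resisting force R = c·L + N'·tanφ_j = 45·7.8 + 202.9·tan48.0° = 351.0 + 225.3 = 576.3 kN/m
FS = R / T = 576.3 / 231.7 = 2.487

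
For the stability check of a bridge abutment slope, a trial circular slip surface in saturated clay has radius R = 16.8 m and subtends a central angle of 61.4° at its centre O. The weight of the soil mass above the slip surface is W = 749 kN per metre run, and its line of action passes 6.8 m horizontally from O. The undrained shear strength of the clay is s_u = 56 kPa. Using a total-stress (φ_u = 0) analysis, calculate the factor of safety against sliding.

FS = 3.33

Taking moments about the centre O, the resisting moment is provided by the undrained shear strength acting along the arc:
Arc length L_a = R·θ = 16.8·(61.4°·π/180) = 16.8·1.0716 = 18.00 m
M_R = s_u·L_a·R = 56·18.00·16.8 = 16937.6 kN·m/m
M_D = W·d = 749·6.8 = 5093.2 kN·m/m
FS = M_R / M_D = 16937.6 / 5093.2 = 3.326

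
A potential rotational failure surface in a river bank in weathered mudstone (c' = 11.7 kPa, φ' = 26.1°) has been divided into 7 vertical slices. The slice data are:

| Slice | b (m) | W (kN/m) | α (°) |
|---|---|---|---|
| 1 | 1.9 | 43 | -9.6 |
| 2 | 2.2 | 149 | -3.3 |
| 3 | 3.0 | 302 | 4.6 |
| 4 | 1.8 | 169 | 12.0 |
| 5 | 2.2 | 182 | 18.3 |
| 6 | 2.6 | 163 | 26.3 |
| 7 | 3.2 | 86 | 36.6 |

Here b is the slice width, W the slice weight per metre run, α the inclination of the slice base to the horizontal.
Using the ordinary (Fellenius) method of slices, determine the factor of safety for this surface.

FS = 3.23

Ordinary method of slices: FS = Σ[c'·Δl_i + (W_i cosα_i)·tanφ'] / Σ W_i sinα_i, with Δl_i = b_i / cosα_i.
Slice 1: Δl = 1.9/cos(-9.6°) = 1.927 m; N'_1 = 43·cos(-9.6°) = 42.4; c'Δl = 22.55; W sinα = -7.2
Slice 2: Δl = 2.2/cos(-3.3°) = 2.204 m; N'_2 = 149·cos(-3.3°) = 148.8; c'Δl = 25.78; W sinα = -8.6
Slice 3: Δl = 3.0/cos4.6° = 3.010 m; N'_3 = 302·cos4.6° = 301.0; c'Δl = 35.21; W sinα = 24.2
Slice 4: Δl = 1.8/cos12.0° = 1.840 m; N'_4 = 169·cos12.0° = 165.3; c'Δl = 21.53; W sinα = 35.1
Slice 5: Δl = 2.2/cos18.3° = 2.317 m; N'_5 = 182·cos18.3° = 172.8; c'Δl = 27.11; W sinα = 57.1
Slice 6: Δl = 2.6/cos26.3° = 2.900 m; N'_6 = 163·cos26.3° = 146.1; c'Δl = 33.93; W sinα = 72.2
Slice 7: Δl = 3.2/cos36.6° = 3.986 m; N'_7 = 86·cos36.6° = 69.0; c'Δl = 46.64; W sinα = 51.3
Σc'Δl = 212.8 kN/m; ΣN' = 1045.4 kN/m; ΣW sinα = 224.3 kN/m
Resisting = 212.8 + 1045.4·tan26.1° = 212.8 + 512.2 = 724.9 kN/m
FS = 724.9 / 224.3 = 3.233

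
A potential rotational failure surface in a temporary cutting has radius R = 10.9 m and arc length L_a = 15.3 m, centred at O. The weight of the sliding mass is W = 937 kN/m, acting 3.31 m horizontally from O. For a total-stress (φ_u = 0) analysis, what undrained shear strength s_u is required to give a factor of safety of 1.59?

FS = s_u·L_a·R / (W·d), so s_u = FS·W·d / (L_a·R).
s_u = 1.59·937·3.31 / (15.30·10.9) = 4931.3 / 166.77 = 29.57 kPa

s_u = 29.6 kPa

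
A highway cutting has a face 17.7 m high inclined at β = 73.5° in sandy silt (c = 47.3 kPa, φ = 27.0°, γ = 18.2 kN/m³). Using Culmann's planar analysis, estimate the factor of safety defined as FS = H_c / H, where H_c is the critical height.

H_c = (4c/γ) · sinβ cosφ / [1 − cos(β − φ)]
    = (4·47.3/18.2) · sin73.5°·cos27.0° / [1 − cos46.5°]
    = 10.396 · 0.8543 / 0.3116 = 28.50 m
FS = H_c / H = 28.50 / 17.7 = 1.610

FS = 1.61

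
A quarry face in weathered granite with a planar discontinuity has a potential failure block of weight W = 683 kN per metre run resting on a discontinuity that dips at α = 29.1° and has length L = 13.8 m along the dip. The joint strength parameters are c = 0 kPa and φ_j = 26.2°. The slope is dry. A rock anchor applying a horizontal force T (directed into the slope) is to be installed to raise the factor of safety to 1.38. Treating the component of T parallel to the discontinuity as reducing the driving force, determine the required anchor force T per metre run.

T = 114 kN/m

Resolving forces along and normal to the sliding plane, with the horizontal anchor force T adding T·sinα to the effective normal force and T·cosα acting up the plane against the driving force:
FS = [cL + (W cosα + T sinα) tanφ_j] / [W sinα − T cosα]
Without the anchor: N' = 596.8 kN/m, driving T_d = 332.2 kN/m, resisting R = 0·13.8 + 596.8·tan26.2° = 293.7 kN/m, FS = 0.88.
Setting FS = 1.38 and solving for T:
1.38·(332.2 − T cos29.1°) = 293.7 + T sin29.1°·tan26.2°
T·(sin29.1°·tan26.2° + 1.38·cos29.1°) = 1.38·332.2 − 293.7
T·(0.4863·0.4921 + 1.38·0.8738) = 458.4 − 293.7 = 164.7
T·1.4451 = 164.7
T = 114.0 kN/m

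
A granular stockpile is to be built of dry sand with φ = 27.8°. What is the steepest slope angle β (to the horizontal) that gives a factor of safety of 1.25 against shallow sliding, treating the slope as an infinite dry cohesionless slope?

For an infinite dry cohesionless slope FS = tanφ/tanβ, so tanβ = tanφ / FS.
tanβ = tan27.8° / 1.25 = 0.5272 / 1.25 = 0.4218
β = arctan(0.4218) = 22.87°

β = 22.9°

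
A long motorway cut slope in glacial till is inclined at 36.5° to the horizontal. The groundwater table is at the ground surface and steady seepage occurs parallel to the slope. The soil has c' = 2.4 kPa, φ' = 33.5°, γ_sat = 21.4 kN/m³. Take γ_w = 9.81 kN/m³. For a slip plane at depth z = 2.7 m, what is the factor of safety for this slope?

FS = 0.57

With seepage parallel to the slope and the water table at the surface, the effective normal stress on the slip plane uses the buoyant unit weight γ' = γ_sat − γ_w while the driving shear stress uses γ_sat:
FS = [c' + γ' z cos²β tanφ'] / [γ_sat z sinβ cosβ]
γ' = 21.4 − 9.81 = 11.59 kN/m³
Numerator = 2.4 + 11.59·2.7·cos²36.5°·tan33.5° = 2.4 + 11.59·2.7·0.6462·0.6619 = 15.784 kPa
Denominator = 21.4·2.7·sin36.5°·cos36.5° = 21.4·2.7·0.5948·0.8039 = 27.628 kPa
FS = 15.784 / 27.628 = 0.571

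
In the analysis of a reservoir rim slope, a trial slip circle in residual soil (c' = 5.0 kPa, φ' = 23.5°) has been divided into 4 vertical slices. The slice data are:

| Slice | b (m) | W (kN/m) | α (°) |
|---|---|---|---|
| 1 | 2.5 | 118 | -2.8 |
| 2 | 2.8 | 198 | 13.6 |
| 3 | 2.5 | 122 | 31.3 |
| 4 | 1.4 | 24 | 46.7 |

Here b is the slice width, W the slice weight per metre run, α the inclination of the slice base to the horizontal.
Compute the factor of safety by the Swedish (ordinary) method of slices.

Ordinary method of slices: FS = Σ[c'·Δl_i + (W_i cosα_i)·tanφ'] / Σ W_i sinα_i, with Δl_i = b_i / cosα_i.
Slice 1: Δl = 2.5/cos(-2.8°) = 2.503 m; N'_1 = 118·cos(-2.8°) = 117.9; c'Δl = 12.51; W sinα = -5.8
Slice 2: Δl = 2.8/cos13.6° = 2.881 m; N'_2 = 198·cos13.6° = 192.4; c'Δl = 14.40; W sinα = 46.6
Slice 3: Δl = 2.5/cos31.3° = 2.926 m; N'_3 = 122·cos31.3° = 104.2; c'Δl = 14.63; W sinα = 63.4
Slice 4: Δl = 1.4/cos46.7° = 2.041 m; N'_4 = 24·cos46.7° = 16.5; c'Δl = 10.21; W sinα = 17.5
Σc'Δl = 51.8 kN/m; ΣN' = 431.0 kN/m; ΣW sinα = 121.6 kN/m
Resisting = 51.8 + 431.0·tan23.5° = 51.8 + 187.4 = 239.2 kN/m
FS = 239.2 / 121.6 = 1.966

FS = 1.97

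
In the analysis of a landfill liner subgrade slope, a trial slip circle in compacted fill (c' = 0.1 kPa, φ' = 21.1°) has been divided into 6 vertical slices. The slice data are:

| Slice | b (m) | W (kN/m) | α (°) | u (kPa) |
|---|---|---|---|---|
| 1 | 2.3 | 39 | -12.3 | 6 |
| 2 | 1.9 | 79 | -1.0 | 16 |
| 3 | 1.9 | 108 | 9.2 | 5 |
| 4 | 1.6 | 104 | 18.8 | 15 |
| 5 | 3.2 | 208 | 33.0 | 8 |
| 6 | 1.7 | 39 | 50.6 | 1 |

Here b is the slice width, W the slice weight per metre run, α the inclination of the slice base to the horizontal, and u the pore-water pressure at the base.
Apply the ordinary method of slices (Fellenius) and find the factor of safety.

FS = 0.86

Ordinary method of slices: FS = Σ[c'·Δl_i + (W_i cosα_i − u_i·Δl_i)·tanφ'] / Σ W_i sinα_i, with Δl_i = b_i / cosα_i.
Slice 1: Δl = 2.3/cos(-12.3°) = 2.354 m; N'_1 = 39·cos(-12.3°) − 6·2.354 = 24.0; c'Δl = 0.24; W sinα = -8.3
Slice 2: Δl = 1.9/cos(-1.0°) = 1.900 m; N'_2 = 79·cos(-1.0°) − 16·1.900 = 48.6; c'Δl = 0.19; W sinα = -1.4
Slice 3: Δl = 1.9/cos9.2° = 1.925 m; N'_3 = 108·cos9.2° − 5·1.925 = 97.0; c'Δl = 0.19; W sinα = 17.3
Slice 4: Δl = 1.6/cos18.8° = 1.690 m; N'_4 = 104·cos18.8° − 15·1.690 = 73.1; c'Δl = 0.17; W sinα = 33.5
Slice 5: Δl = 3.2/cos33.0° = 3.816 m; N'_5 = 208·cos33.0° − 8·3.816 = 143.9; c'Δl = 0.38; W sinα = 113.3
Slice 6: Δl = 1.7/cos50.6° = 2.678 m; N'_6 = 39·cos50.6° − 1·2.678 = 22.1; c'Δl = 0.27; W sinα = 30.1
Σc'Δl = 1.4 kN/m; ΣN' = 408.6 kN/m; ΣW sinα = 184.5 kN/m
Resisting = 1.4 + 408.6·tan21.1° = 1.4 + 157.7 = 159.1 kN/m
FS = 159.1 / 184.5 = 0.862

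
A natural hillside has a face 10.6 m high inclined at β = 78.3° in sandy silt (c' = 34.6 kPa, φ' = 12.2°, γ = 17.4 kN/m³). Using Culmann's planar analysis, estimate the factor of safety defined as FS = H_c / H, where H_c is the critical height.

FS = 1.21

H_c = (4c'/γ) · sinβ cosφ' / [1 − cos(β − φ')]
    = (4·34.6/17.4) · sin78.3°·cos12.2° / [1 − cos66.1°]
    = 7.954 · 0.9571 / 0.5949 = 12.80 m
FS = H_c / H = 12.80 / 10.6 = 1.207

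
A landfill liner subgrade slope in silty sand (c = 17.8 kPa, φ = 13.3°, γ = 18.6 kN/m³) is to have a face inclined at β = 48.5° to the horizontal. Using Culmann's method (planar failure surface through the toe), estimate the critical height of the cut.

H_c = 15.26 m

Culmann's analysis gives the critical failure plane at α_cr = (β + φ)/2 = (48.5 + 13.3)/2 = 30.9°, and the critical height
H_c = (4c/γ) · sinβ cosφ / [1 − cos(β − φ)]
    = (4·17.8/18.6) · sin48.5°·cos13.3° / [1 − cos(35.2°)]
    = 3.828 · 0.7490·0.9732 / [1 − 0.8171]
    = 3.828 · 0.7289 / 0.1829
    = 15.26 m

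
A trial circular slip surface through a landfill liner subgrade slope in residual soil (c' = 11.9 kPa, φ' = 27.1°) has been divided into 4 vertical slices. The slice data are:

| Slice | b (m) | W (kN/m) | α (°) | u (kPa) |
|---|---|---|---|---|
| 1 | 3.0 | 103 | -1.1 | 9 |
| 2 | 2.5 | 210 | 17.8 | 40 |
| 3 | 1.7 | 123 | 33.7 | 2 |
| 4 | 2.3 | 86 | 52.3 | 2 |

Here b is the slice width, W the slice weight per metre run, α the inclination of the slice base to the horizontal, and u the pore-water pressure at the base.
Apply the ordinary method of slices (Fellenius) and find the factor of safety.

FS = 1.50

Ordinary method of slices: FS = Σ[c'·Δl_i + (W_i cosα_i − u_i·Δl_i)·tanφ'] / Σ W_i sinα_i, with Δl_i = b_i / cosα_i.
Slice 1: Δl = 3.0/cos(-1.1°) = 3.001 m; N'_1 = 103·cos(-1.1°) − 9·3.001 = 76.0; c'Δl = 35.71; W sinα = -2.0
Slice 2: Δl = 2.5/cos17.8° = 2.626 m; N'_2 = 210·cos17.8° − 40·2.626 = 94.9; c'Δl = 31.25; W sinα = 64.2
Slice 3: Δl = 1.7/cos33.7° = 2.043 m; N'_3 = 123·cos33.7° − 2·2.043 = 98.2; c'Δl = 24.32; W sinα = 68.2
Slice 4: Δl = 2.3/cos52.3° = 3.761 m; N'_4 = 86·cos52.3° − 2·3.761 = 45.1; c'Δl = 44.76; W sinα = 68.0
Σc'Δl = 136.0 kN/m; ΣN' = 314.2 kN/m; ΣW sinα = 198.5 kN/m
Resisting = 136.0 + 314.2·tan27.1° = 136.0 + 160.8 = 296.8 kN/m
FS = 296.8 / 198.5 = 1.495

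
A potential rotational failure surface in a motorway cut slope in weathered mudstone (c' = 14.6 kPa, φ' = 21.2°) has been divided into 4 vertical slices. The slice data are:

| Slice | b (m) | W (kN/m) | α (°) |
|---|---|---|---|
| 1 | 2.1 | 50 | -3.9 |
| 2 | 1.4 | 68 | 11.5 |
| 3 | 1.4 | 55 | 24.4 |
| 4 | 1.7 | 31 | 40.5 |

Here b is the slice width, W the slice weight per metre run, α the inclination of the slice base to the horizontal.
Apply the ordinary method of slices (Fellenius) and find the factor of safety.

FS = 3.40

Ordinary method of slices: FS = Σ[c'·Δl_i + (W_i cosα_i)·tanφ'] / Σ W_i sinα_i, with Δl_i = b_i / cosα_i.
Slice 1: Δl = 2.1/cos(-3.9°) = 2.105 m; N'_1 = 50·cos(-3.9°) = 49.9; c'Δl = 30.73; W sinα = -3.4
Slice 2: Δl = 1.4/cos11.5° = 1.429 m; N'_2 = 68·cos11.5° = 66.6; c'Δl = 20.86; W sinα = 13.6
Slice 3: Δl = 1.4/cos24.4° = 1.537 m; N'_3 = 55·cos24.4° = 50.1; c'Δl = 22.44; W sinα = 22.7
Slice 4: Δl = 1.7/cos40.5° = 2.236 m; N'_4 = 31·cos40.5° = 23.6; c'Δl = 32.64; W sinα = 20.1
Σc'Δl = 106.7 kN/m; ΣN' = 190.2 kN/m; ΣW sinα = 53.0 kN/m
Resisting = 106.7 + 190.2·tan21.2° = 106.7 + 73.8 = 180.4 kN/m
FS = 180.4 / 53.0 = 3.404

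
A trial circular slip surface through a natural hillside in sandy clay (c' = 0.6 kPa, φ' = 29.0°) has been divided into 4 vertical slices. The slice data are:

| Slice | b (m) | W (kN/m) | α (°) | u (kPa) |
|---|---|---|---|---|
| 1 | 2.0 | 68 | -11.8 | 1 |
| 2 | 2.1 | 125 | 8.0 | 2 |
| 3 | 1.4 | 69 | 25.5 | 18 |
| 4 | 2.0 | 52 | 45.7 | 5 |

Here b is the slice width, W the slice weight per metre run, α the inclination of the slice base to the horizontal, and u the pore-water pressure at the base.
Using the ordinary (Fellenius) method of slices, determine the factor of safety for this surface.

Ordinary method of slices: FS = Σ[c'·Δl_i + (W_i cosα_i − u_i·Δl_i)·tanφ'] / Σ W_i sinα_i, with Δl_i = b_i / cosα_i.
Slice 1: Δl = 2.0/cos(-11.8°) = 2.043 m; N'_1 = 68·cos(-11.8°) − 1·2.043 = 64.5; c'Δl = 1.23; W sinα = -13.9
Slice 2: Δl = 2.1/cos8.0° = 2.121 m; N'_2 = 125·cos8.0° − 2·2.121 = 119.5; c'Δl = 1.27; W sinα = 17.4
Slice 3: Δl = 1.4/cos25.5° = 1.551 m; N'_3 = 69·cos25.5° − 18·1.551 = 34.4; c'Δl = 0.93; W sinα = 29.7
Slice 4: Δl = 2.0/cos45.7° = 2.864 m; N'_4 = 52·cos45.7° − 5·2.864 = 22.0; c'Δl = 1.72; W sinα = 37.2
Σc'Δl = 5.1 kN/m; ΣN' = 240.4 kN/m; ΣW sinα = 70.4 kN/m
Resisting = 5.1 + 240.4·tan29.0° = 5.1 + 133.3 = 138.4 kN/m
FS = 138.4 / 70.4 = 1.966

FS = 1.97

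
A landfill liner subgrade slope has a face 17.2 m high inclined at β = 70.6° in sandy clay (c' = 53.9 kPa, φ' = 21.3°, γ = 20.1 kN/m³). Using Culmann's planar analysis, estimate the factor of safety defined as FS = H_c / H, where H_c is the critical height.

FS = 1.58

H_c = (4c'/γ) · sinβ cosφ' / [1 − cos(β − φ')]
    = (4·53.9/20.1) · sin70.6°·cos21.3° / [1 − cos49.3°]
    = 10.726 · 0.8788 / 0.3479 = 27.09 m
FS = H_c / H = 27.09 / 17.2 = 1.575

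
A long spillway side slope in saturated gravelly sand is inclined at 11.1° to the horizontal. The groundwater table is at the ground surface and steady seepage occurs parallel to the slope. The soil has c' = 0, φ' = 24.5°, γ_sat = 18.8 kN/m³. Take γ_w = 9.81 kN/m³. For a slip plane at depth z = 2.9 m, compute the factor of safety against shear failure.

With seepage parallel to the slope and the water table at the surface, the effective normal stress on the slip plane uses the buoyant unit weight γ' = γ_sat − γ_w while the driving shear stress uses γ_sat:
FS = [c' + γ' z cos²β tanφ'] / [γ_sat z sinβ cosβ]
(For c' = 0 this reduces to FS = (γ'/γ_sat)·tanφ'/tanβ.)
γ' = 18.8 − 9.81 = 8.99 kN/m³
Numerator = 0.0 + 8.99·2.9·cos²11.1°·tan24.5° = 0.0 + 8.99·2.9·0.9629·0.4557 = 11.441 kPa
Denominator = 18.8·2.9·sin11.1°·cos11.1° = 18.8·2.9·0.1925·0.9813 = 10.300 kPa
FS = 11.441 / 10.300 = 1.111

FS = 1.11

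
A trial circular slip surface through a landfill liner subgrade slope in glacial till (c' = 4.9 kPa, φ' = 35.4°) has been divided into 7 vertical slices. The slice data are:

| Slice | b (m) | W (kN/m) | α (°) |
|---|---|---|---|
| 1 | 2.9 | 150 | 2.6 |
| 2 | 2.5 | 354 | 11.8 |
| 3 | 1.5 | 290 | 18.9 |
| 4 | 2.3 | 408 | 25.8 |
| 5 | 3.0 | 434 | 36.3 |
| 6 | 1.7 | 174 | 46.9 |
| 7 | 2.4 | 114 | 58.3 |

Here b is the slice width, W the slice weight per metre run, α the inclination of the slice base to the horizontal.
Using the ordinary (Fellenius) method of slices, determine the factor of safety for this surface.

FS = 1.54

Ordinary method of slices: FS = Σ[c'·Δl_i + (W_i cosα_i)·tanφ'] / Σ W_i sinα_i, with Δl_i = b_i / cosα_i.
Slice 1: Δl = 2.9/cos2.6° = 2.903 m; N'_1 = 150·cos2.6° = 149.8; c'Δl = 14.22; W sinα = 6.8
Slice 2: Δl = 2.5/cos11.8° = 2.554 m; N'_2 = 354·cos11.8° = 346.5; c'Δl = 12.51; W sinα = 72.4
Slice 3: Δl = 1.5/cos18.9° = 1.585 m; N'_3 = 290·cos18.9° = 274.4; c'Δl = 7.77; W sinα = 93.9
Slice 4: Δl = 2.3/cos25.8° = 2.555 m; N'_4 = 408·cos25.8° = 367.3; c'Δl = 12.52; W sinα = 177.6
Slice 5: Δl = 3.0/cos36.3° = 3.722 m; N'_5 = 434·cos36.3° = 349.8; c'Δl = 18.24; W sinα = 256.9
Slice 6: Δl = 1.7/cos46.9° = 2.488 m; N'_6 = 174·cos46.9° = 118.9; c'Δl = 12.19; W sinα = 127.0
Slice 7: Δl = 2.4/cos58.3° = 4.567 m; N'_7 = 114·cos58.3° = 59.9; c'Δl = 22.38; W sinα = 97.0
Σc'Δl = 99.8 kN/m; ΣN' = 1666.6 kN/m; ΣW sinα = 831.7 kN/m
Resisting = 99.8 + 1666.6·tan35.4° = 99.8 + 1184.4 = 1284.2 kN/m
FS = 1284.2 / 831.7 = 1.544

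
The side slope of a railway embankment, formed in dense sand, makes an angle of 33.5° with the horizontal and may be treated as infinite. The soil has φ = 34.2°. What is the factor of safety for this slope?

FS = 1.03

For a dry cohesionless infinite slope the factor of safety is FS = tanφ / tanβ.
FS = tan34.2° / tan33.5° = 0.6796 / 0.6619 = 1.027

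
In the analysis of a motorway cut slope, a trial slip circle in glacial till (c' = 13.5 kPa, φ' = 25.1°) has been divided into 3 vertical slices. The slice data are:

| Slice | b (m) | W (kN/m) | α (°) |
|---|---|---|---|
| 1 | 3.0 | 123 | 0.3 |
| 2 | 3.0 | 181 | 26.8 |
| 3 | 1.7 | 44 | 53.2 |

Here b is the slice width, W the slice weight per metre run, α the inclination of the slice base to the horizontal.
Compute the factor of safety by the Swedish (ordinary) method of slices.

FS = 2.30

Ordinary method of slices: FS = Σ[c'·Δl_i + (W_i cosα_i)·tanφ'] / Σ W_i sinα_i, with Δl_i = b_i / cosα_i.
Slice 1: Δl = 3.0/cos0.3° = 3.000 m; N'_1 = 123·cos0.3° = 123.0; c'Δl = 40.50; W sinα = 0.6
Slice 2: Δl = 3.0/cos26.8° = 3.361 m; N'_2 = 181·cos26.8° = 161.6; c'Δl = 45.37; W sinα = 81.6
Slice 3: Δl = 1.7/cos53.2° = 2.838 m; N'_3 = 44·cos53.2° = 26.4; c'Δl = 38.31; W sinα = 35.2
Σc'Δl = 124.2 kN/m; ΣN' = 310.9 kN/m; ΣW sinα = 117.5 kN/m
Resisting = 124.2 + 310.9·tan25.1° = 124.2 + 145.6 = 269.8 kN/m
FS = 269.8 / 117.5 = 2.297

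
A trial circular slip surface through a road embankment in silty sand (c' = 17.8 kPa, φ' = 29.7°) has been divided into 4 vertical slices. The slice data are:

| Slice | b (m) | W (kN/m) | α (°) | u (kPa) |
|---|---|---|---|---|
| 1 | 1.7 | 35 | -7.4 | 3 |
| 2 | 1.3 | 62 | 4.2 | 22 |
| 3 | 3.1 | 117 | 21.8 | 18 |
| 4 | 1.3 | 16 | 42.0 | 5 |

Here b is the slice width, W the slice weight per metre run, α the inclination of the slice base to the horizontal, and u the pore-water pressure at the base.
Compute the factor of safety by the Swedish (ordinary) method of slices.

FS = 3.87

Ordinary method of slices: FS = Σ[c'·Δl_i + (W_i cosα_i − u_i·Δl_i)·tanφ'] / Σ W_i sinα_i, with Δl_i = b_i / cosα_i.
Slice 1: Δl = 1.7/cos(-7.4°) = 1.714 m; N'_1 = 35·cos(-7.4°) − 3·1.714 = 29.6; c'Δl = 30.51; W sinα = -4.5
Slice 2: Δl = 1.3/cos4.2° = 1.304 m; N'_2 = 62·cos4.2° − 22·1.304 = 33.2; c'Δl = 23.20; W sinα = 4.5
Slice 3: Δl = 3.1/cos21.8° = 3.339 m; N'_3 = 117·cos21.8° − 18·3.339 = 48.5; c'Δl = 59.43; W sinα = 43.5
Slice 4: Δl = 1.3/cos42.0° = 1.749 m; N'_4 = 16·cos42.0° − 5·1.749 = 3.1; c'Δl = 31.14; W sinα = 10.7
Σc'Δl = 144.3 kN/m; ΣN' = 114.4 kN/m; ΣW sinα = 54.2 kN/m
Resisting = 144.3 + 114.4·tan29.7° = 144.3 + 65.3 = 209.5 kN/m
FS = 209.5 / 54.2 = 3.867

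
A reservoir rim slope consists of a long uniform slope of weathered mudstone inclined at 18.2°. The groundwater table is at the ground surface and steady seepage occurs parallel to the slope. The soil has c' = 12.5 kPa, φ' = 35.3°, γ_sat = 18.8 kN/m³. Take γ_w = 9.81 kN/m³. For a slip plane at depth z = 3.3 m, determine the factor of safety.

With seepage parallel to the slope and the water table at the surface, the effective normal stress on the slip plane uses the buoyant unit weight γ' = γ_sat − γ_w while the driving shear stress uses γ_sat:
FS = [c' + γ' z cos²β tanφ'] / [γ_sat z sinβ cosβ]
γ' = 18.8 − 9.81 = 8.99 kN/m³
Numerator = 12.5 + 8.99·3.3·cos²18.2°·tan35.3° = 12.5 + 8.99·3.3·0.9024·0.7080 = 31.456 kPa
Denominator = 18.8·3.3·sin18.2°·cos18.2° = 18.8·3.3·0.3123·0.9500 = 18.408 kPa
FS = 31.456 / 18.408 = 1.709

FS = 1.71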